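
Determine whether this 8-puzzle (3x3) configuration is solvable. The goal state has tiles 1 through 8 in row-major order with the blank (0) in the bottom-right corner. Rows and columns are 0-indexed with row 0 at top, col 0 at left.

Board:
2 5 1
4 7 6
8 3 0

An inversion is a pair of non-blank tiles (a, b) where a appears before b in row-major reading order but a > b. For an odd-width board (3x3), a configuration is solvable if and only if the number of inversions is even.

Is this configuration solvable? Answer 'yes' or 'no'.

Answer: no

Derivation:
Inversions (pairs i<j in row-major order where tile[i] > tile[j] > 0): 9
9 is odd, so the puzzle is not solvable.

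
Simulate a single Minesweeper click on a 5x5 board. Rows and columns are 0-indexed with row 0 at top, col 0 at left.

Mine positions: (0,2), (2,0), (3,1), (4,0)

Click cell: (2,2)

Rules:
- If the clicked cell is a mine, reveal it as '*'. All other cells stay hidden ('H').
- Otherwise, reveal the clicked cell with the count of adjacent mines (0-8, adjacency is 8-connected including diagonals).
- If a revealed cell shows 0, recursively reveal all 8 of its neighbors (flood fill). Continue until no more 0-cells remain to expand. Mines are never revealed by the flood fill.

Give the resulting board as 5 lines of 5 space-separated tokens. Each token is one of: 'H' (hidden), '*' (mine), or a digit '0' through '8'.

H H H H H
H H H H H
H H 1 H H
H H H H H
H H H H H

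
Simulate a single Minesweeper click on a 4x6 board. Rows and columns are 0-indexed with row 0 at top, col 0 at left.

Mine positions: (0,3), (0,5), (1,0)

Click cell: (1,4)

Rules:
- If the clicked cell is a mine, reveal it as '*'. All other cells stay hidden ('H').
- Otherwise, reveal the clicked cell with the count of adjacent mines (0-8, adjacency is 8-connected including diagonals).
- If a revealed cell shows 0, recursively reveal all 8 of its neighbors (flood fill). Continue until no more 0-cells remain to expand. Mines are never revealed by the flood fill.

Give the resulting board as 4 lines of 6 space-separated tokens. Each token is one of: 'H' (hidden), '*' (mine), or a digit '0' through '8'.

H H H H H H
H H H H 2 H
H H H H H H
H H H H H H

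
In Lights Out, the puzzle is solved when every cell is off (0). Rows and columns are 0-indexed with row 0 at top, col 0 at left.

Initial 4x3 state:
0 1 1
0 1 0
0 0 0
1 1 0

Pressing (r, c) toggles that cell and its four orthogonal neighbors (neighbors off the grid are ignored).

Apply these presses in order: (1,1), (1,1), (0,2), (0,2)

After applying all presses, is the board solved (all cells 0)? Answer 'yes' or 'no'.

Answer: no

Derivation:
After press 1 at (1,1):
0 0 1
1 0 1
0 1 0
1 1 0

After press 2 at (1,1):
0 1 1
0 1 0
0 0 0
1 1 0

After press 3 at (0,2):
0 0 0
0 1 1
0 0 0
1 1 0

After press 4 at (0,2):
0 1 1
0 1 0
0 0 0
1 1 0

Lights still on: 5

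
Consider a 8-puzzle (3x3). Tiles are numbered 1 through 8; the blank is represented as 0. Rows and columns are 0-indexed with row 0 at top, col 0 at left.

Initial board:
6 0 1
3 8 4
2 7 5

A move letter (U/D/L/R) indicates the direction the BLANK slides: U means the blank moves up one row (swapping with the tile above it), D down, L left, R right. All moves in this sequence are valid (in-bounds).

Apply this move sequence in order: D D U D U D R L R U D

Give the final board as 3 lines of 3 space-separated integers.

Answer: 6 8 1
3 7 4
2 5 0

Derivation:
After move 1 (D):
6 8 1
3 0 4
2 7 5

After move 2 (D):
6 8 1
3 7 4
2 0 5

After move 3 (U):
6 8 1
3 0 4
2 7 5

After move 4 (D):
6 8 1
3 7 4
2 0 5

After move 5 (U):
6 8 1
3 0 4
2 7 5

After move 6 (D):
6 8 1
3 7 4
2 0 5

After move 7 (R):
6 8 1
3 7 4
2 5 0

After move 8 (L):
6 8 1
3 7 4
2 0 5

After move 9 (R):
6 8 1
3 7 4
2 5 0

After move 10 (U):
6 8 1
3 7 0
2 5 4

After move 11 (D):
6 8 1
3 7 4
2 5 0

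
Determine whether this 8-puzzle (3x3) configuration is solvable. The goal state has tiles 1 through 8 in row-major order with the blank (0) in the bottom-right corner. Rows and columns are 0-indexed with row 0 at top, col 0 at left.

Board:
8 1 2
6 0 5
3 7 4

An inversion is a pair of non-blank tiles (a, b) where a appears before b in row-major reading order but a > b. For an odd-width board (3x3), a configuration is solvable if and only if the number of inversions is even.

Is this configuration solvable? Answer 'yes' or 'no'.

Answer: no

Derivation:
Inversions (pairs i<j in row-major order where tile[i] > tile[j] > 0): 13
13 is odd, so the puzzle is not solvable.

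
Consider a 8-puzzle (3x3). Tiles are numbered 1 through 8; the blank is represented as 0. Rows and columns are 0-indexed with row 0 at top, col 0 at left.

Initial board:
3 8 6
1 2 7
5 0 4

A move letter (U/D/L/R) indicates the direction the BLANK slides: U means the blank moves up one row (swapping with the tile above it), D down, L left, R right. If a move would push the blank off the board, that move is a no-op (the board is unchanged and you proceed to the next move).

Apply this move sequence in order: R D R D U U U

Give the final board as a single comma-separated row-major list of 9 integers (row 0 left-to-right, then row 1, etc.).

Answer: 3, 8, 0, 1, 2, 6, 5, 4, 7

Derivation:
After move 1 (R):
3 8 6
1 2 7
5 4 0

After move 2 (D):
3 8 6
1 2 7
5 4 0

After move 3 (R):
3 8 6
1 2 7
5 4 0

After move 4 (D):
3 8 6
1 2 7
5 4 0

After move 5 (U):
3 8 6
1 2 0
5 4 7

After move 6 (U):
3 8 0
1 2 6
5 4 7

After move 7 (U):
3 8 0
1 2 6
5 4 7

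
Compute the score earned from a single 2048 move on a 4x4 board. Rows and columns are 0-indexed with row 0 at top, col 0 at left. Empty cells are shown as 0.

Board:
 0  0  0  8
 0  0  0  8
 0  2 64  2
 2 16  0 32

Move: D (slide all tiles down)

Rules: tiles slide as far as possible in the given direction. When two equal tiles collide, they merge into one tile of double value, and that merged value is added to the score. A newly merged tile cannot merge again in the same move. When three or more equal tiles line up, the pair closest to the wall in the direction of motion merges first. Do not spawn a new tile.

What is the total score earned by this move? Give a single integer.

Slide down:
col 0: [0, 0, 0, 2] -> [0, 0, 0, 2]  score +0 (running 0)
col 1: [0, 0, 2, 16] -> [0, 0, 2, 16]  score +0 (running 0)
col 2: [0, 0, 64, 0] -> [0, 0, 0, 64]  score +0 (running 0)
col 3: [8, 8, 2, 32] -> [0, 16, 2, 32]  score +16 (running 16)
Board after move:
 0  0  0  0
 0  0  0 16
 0  2  0  2
 2 16 64 32

Answer: 16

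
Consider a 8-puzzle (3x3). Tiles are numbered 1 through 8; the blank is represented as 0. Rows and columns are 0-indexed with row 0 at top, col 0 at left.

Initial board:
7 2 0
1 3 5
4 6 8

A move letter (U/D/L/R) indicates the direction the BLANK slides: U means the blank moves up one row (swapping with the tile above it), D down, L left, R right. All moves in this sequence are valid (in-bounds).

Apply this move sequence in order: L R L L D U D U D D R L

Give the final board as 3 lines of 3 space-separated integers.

Answer: 1 7 2
4 3 5
0 6 8

Derivation:
After move 1 (L):
7 0 2
1 3 5
4 6 8

After move 2 (R):
7 2 0
1 3 5
4 6 8

After move 3 (L):
7 0 2
1 3 5
4 6 8

After move 4 (L):
0 7 2
1 3 5
4 6 8

After move 5 (D):
1 7 2
0 3 5
4 6 8

After move 6 (U):
0 7 2
1 3 5
4 6 8

After move 7 (D):
1 7 2
0 3 5
4 6 8

After move 8 (U):
0 7 2
1 3 5
4 6 8

After move 9 (D):
1 7 2
0 3 5
4 6 8

After move 10 (D):
1 7 2
4 3 5
0 6 8

After move 11 (R):
1 7 2
4 3 5
6 0 8

After move 12 (L):
1 7 2
4 3 5
0 6 8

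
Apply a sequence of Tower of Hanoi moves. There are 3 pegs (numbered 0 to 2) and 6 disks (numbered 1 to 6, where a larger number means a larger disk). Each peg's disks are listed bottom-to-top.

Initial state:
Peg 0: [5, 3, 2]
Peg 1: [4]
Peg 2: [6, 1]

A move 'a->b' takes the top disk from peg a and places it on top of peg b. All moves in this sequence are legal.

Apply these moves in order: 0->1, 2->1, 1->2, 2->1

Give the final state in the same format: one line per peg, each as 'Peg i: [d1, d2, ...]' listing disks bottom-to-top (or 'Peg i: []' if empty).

After move 1 (0->1):
Peg 0: [5, 3]
Peg 1: [4, 2]
Peg 2: [6, 1]

After move 2 (2->1):
Peg 0: [5, 3]
Peg 1: [4, 2, 1]
Peg 2: [6]

After move 3 (1->2):
Peg 0: [5, 3]
Peg 1: [4, 2]
Peg 2: [6, 1]

After move 4 (2->1):
Peg 0: [5, 3]
Peg 1: [4, 2, 1]
Peg 2: [6]

Answer: Peg 0: [5, 3]
Peg 1: [4, 2, 1]
Peg 2: [6]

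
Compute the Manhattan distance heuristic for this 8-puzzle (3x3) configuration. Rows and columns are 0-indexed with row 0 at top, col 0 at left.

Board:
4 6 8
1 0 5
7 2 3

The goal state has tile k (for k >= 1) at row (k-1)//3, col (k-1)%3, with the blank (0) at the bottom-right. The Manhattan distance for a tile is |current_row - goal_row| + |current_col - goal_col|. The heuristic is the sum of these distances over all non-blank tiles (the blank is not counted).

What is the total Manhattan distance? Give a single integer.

Tile 4: (0,0)->(1,0) = 1
Tile 6: (0,1)->(1,2) = 2
Tile 8: (0,2)->(2,1) = 3
Tile 1: (1,0)->(0,0) = 1
Tile 5: (1,2)->(1,1) = 1
Tile 7: (2,0)->(2,0) = 0
Tile 2: (2,1)->(0,1) = 2
Tile 3: (2,2)->(0,2) = 2
Sum: 1 + 2 + 3 + 1 + 1 + 0 + 2 + 2 = 12

Answer: 12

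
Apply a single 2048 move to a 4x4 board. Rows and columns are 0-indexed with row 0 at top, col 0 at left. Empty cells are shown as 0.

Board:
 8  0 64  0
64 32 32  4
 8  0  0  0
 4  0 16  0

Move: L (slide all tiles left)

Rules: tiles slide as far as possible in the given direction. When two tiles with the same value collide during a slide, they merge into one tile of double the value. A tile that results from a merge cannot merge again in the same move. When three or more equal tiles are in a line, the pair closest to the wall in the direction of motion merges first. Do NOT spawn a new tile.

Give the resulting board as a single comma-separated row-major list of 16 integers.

Slide left:
row 0: [8, 0, 64, 0] -> [8, 64, 0, 0]
row 1: [64, 32, 32, 4] -> [64, 64, 4, 0]
row 2: [8, 0, 0, 0] -> [8, 0, 0, 0]
row 3: [4, 0, 16, 0] -> [4, 16, 0, 0]

Answer: 8, 64, 0, 0, 64, 64, 4, 0, 8, 0, 0, 0, 4, 16, 0, 0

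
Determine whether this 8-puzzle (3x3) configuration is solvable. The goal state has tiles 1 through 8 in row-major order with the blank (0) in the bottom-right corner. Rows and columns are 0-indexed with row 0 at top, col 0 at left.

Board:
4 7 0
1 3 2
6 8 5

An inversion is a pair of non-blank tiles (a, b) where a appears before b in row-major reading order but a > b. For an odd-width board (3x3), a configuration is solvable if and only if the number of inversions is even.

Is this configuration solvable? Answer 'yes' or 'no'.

Inversions (pairs i<j in row-major order where tile[i] > tile[j] > 0): 11
11 is odd, so the puzzle is not solvable.

Answer: no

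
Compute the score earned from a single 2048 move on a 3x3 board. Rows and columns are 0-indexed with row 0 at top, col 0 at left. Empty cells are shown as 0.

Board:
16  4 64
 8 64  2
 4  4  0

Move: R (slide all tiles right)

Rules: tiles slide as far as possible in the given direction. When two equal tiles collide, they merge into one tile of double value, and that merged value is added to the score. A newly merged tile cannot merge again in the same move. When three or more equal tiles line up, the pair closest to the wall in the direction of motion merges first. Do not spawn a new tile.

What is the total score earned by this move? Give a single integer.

Answer: 8

Derivation:
Slide right:
row 0: [16, 4, 64] -> [16, 4, 64]  score +0 (running 0)
row 1: [8, 64, 2] -> [8, 64, 2]  score +0 (running 0)
row 2: [4, 4, 0] -> [0, 0, 8]  score +8 (running 8)
Board after move:
16  4 64
 8 64  2
 0  0  8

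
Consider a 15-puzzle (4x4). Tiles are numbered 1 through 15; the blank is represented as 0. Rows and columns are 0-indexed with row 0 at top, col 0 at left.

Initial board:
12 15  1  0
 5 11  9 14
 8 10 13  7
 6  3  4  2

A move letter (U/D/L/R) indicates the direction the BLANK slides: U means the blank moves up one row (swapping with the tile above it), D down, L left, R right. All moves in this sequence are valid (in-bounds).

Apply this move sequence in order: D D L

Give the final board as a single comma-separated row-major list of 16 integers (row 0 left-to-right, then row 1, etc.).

After move 1 (D):
12 15  1 14
 5 11  9  0
 8 10 13  7
 6  3  4  2

After move 2 (D):
12 15  1 14
 5 11  9  7
 8 10 13  0
 6  3  4  2

After move 3 (L):
12 15  1 14
 5 11  9  7
 8 10  0 13
 6  3  4  2

Answer: 12, 15, 1, 14, 5, 11, 9, 7, 8, 10, 0, 13, 6, 3, 4, 2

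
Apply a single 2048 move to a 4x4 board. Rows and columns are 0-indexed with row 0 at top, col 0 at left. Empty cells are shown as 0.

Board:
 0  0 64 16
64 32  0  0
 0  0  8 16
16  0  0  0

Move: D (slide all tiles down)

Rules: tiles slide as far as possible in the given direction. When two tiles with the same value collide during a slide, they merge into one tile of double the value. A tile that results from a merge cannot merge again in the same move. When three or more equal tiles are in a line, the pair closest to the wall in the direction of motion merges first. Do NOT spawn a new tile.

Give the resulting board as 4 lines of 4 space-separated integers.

Answer:  0  0  0  0
 0  0  0  0
64  0 64  0
16 32  8 32

Derivation:
Slide down:
col 0: [0, 64, 0, 16] -> [0, 0, 64, 16]
col 1: [0, 32, 0, 0] -> [0, 0, 0, 32]
col 2: [64, 0, 8, 0] -> [0, 0, 64, 8]
col 3: [16, 0, 16, 0] -> [0, 0, 0, 32]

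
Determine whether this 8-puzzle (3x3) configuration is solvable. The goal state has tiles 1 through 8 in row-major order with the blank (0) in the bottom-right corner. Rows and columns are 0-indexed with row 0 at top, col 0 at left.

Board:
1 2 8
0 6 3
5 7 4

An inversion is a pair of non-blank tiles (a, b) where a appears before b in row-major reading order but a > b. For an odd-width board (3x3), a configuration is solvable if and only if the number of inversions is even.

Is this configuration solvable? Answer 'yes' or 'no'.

Inversions (pairs i<j in row-major order where tile[i] > tile[j] > 0): 10
10 is even, so the puzzle is solvable.

Answer: yes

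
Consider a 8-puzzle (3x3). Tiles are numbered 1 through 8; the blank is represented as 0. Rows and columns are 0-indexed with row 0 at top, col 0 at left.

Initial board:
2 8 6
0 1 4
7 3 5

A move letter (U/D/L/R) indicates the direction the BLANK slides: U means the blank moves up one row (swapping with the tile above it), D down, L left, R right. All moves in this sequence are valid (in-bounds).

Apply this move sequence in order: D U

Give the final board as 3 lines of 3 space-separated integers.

After move 1 (D):
2 8 6
7 1 4
0 3 5

After move 2 (U):
2 8 6
0 1 4
7 3 5

Answer: 2 8 6
0 1 4
7 3 5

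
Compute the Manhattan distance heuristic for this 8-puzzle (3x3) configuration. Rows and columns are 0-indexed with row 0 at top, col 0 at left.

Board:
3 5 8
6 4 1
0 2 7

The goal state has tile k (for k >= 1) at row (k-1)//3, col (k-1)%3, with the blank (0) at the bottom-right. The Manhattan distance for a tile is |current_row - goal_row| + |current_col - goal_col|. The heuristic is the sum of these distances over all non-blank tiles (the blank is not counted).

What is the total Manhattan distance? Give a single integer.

Answer: 16

Derivation:
Tile 3: (0,0)->(0,2) = 2
Tile 5: (0,1)->(1,1) = 1
Tile 8: (0,2)->(2,1) = 3
Tile 6: (1,0)->(1,2) = 2
Tile 4: (1,1)->(1,0) = 1
Tile 1: (1,2)->(0,0) = 3
Tile 2: (2,1)->(0,1) = 2
Tile 7: (2,2)->(2,0) = 2
Sum: 2 + 1 + 3 + 2 + 1 + 3 + 2 + 2 = 16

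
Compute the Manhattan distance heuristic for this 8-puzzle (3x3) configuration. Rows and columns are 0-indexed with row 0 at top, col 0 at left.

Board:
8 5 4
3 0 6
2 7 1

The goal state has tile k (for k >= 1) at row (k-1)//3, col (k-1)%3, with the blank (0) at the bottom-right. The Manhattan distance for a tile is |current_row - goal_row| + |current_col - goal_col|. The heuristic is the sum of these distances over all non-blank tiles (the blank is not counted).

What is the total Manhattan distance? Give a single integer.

Tile 8: at (0,0), goal (2,1), distance |0-2|+|0-1| = 3
Tile 5: at (0,1), goal (1,1), distance |0-1|+|1-1| = 1
Tile 4: at (0,2), goal (1,0), distance |0-1|+|2-0| = 3
Tile 3: at (1,0), goal (0,2), distance |1-0|+|0-2| = 3
Tile 6: at (1,2), goal (1,2), distance |1-1|+|2-2| = 0
Tile 2: at (2,0), goal (0,1), distance |2-0|+|0-1| = 3
Tile 7: at (2,1), goal (2,0), distance |2-2|+|1-0| = 1
Tile 1: at (2,2), goal (0,0), distance |2-0|+|2-0| = 4
Sum: 3 + 1 + 3 + 3 + 0 + 3 + 1 + 4 = 18

Answer: 18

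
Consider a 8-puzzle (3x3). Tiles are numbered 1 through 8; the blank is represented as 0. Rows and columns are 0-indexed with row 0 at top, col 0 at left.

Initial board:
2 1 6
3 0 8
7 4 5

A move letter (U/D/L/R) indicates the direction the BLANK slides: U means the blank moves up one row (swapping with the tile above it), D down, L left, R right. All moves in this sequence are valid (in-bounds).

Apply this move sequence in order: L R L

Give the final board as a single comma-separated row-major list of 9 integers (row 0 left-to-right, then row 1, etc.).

After move 1 (L):
2 1 6
0 3 8
7 4 5

After move 2 (R):
2 1 6
3 0 8
7 4 5

After move 3 (L):
2 1 6
0 3 8
7 4 5

Answer: 2, 1, 6, 0, 3, 8, 7, 4, 5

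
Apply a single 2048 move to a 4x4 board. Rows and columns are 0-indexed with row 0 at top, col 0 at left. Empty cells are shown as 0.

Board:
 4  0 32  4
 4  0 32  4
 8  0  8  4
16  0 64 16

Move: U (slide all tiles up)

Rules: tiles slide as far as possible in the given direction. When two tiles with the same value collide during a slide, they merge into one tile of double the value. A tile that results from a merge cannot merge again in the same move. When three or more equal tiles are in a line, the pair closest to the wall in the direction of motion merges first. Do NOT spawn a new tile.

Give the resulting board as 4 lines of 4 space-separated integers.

Answer:  8  0 64  8
 8  0  8  4
16  0 64 16
 0  0  0  0

Derivation:
Slide up:
col 0: [4, 4, 8, 16] -> [8, 8, 16, 0]
col 1: [0, 0, 0, 0] -> [0, 0, 0, 0]
col 2: [32, 32, 8, 64] -> [64, 8, 64, 0]
col 3: [4, 4, 4, 16] -> [8, 4, 16, 0]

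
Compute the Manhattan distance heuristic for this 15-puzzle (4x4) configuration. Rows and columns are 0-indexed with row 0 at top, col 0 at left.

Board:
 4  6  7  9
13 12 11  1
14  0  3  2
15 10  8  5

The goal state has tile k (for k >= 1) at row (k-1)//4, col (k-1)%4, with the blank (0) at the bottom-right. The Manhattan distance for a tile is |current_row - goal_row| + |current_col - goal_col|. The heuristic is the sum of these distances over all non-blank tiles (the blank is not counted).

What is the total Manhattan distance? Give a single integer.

Tile 4: (0,0)->(0,3) = 3
Tile 6: (0,1)->(1,1) = 1
Tile 7: (0,2)->(1,2) = 1
Tile 9: (0,3)->(2,0) = 5
Tile 13: (1,0)->(3,0) = 2
Tile 12: (1,1)->(2,3) = 3
Tile 11: (1,2)->(2,2) = 1
Tile 1: (1,3)->(0,0) = 4
Tile 14: (2,0)->(3,1) = 2
Tile 3: (2,2)->(0,2) = 2
Tile 2: (2,3)->(0,1) = 4
Tile 15: (3,0)->(3,2) = 2
Tile 10: (3,1)->(2,1) = 1
Tile 8: (3,2)->(1,3) = 3
Tile 5: (3,3)->(1,0) = 5
Sum: 3 + 1 + 1 + 5 + 2 + 3 + 1 + 4 + 2 + 2 + 4 + 2 + 1 + 3 + 5 = 39

Answer: 39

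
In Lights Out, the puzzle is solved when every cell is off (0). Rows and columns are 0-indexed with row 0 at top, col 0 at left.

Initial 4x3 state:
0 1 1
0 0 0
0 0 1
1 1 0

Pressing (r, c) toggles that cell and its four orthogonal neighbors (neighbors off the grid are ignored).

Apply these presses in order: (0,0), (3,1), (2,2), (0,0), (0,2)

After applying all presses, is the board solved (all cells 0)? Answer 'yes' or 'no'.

Answer: yes

Derivation:
After press 1 at (0,0):
1 0 1
1 0 0
0 0 1
1 1 0

After press 2 at (3,1):
1 0 1
1 0 0
0 1 1
0 0 1

After press 3 at (2,2):
1 0 1
1 0 1
0 0 0
0 0 0

After press 4 at (0,0):
0 1 1
0 0 1
0 0 0
0 0 0

After press 5 at (0,2):
0 0 0
0 0 0
0 0 0
0 0 0

Lights still on: 0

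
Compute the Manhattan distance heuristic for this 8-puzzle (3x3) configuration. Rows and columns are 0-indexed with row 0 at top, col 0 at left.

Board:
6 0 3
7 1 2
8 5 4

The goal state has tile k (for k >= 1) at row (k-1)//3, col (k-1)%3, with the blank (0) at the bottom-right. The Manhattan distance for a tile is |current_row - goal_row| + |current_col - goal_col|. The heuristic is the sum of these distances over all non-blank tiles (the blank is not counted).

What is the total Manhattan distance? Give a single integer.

Answer: 13

Derivation:
Tile 6: at (0,0), goal (1,2), distance |0-1|+|0-2| = 3
Tile 3: at (0,2), goal (0,2), distance |0-0|+|2-2| = 0
Tile 7: at (1,0), goal (2,0), distance |1-2|+|0-0| = 1
Tile 1: at (1,1), goal (0,0), distance |1-0|+|1-0| = 2
Tile 2: at (1,2), goal (0,1), distance |1-0|+|2-1| = 2
Tile 8: at (2,0), goal (2,1), distance |2-2|+|0-1| = 1
Tile 5: at (2,1), goal (1,1), distance |2-1|+|1-1| = 1
Tile 4: at (2,2), goal (1,0), distance |2-1|+|2-0| = 3
Sum: 3 + 0 + 1 + 2 + 2 + 1 + 1 + 3 = 13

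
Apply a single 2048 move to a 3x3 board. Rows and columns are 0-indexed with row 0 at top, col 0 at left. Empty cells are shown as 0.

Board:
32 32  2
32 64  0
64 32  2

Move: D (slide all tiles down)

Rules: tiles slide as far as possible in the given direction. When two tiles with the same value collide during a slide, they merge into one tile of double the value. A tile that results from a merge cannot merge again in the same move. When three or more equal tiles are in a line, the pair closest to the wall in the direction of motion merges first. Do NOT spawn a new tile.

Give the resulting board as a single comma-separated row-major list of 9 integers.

Answer: 0, 32, 0, 64, 64, 0, 64, 32, 4

Derivation:
Slide down:
col 0: [32, 32, 64] -> [0, 64, 64]
col 1: [32, 64, 32] -> [32, 64, 32]
col 2: [2, 0, 2] -> [0, 0, 4]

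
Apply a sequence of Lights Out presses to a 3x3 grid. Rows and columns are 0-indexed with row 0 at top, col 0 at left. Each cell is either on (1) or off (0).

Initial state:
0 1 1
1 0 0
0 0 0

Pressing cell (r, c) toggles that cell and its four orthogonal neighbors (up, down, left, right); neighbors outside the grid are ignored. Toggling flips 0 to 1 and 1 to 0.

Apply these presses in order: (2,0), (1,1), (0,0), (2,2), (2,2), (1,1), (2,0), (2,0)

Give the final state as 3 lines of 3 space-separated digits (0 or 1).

Answer: 1 0 1
1 0 0
1 1 0

Derivation:
After press 1 at (2,0):
0 1 1
0 0 0
1 1 0

After press 2 at (1,1):
0 0 1
1 1 1
1 0 0

After press 3 at (0,0):
1 1 1
0 1 1
1 0 0

After press 4 at (2,2):
1 1 1
0 1 0
1 1 1

After press 5 at (2,2):
1 1 1
0 1 1
1 0 0

After press 6 at (1,1):
1 0 1
1 0 0
1 1 0

After press 7 at (2,0):
1 0 1
0 0 0
0 0 0

After press 8 at (2,0):
1 0 1
1 0 0
1 1 0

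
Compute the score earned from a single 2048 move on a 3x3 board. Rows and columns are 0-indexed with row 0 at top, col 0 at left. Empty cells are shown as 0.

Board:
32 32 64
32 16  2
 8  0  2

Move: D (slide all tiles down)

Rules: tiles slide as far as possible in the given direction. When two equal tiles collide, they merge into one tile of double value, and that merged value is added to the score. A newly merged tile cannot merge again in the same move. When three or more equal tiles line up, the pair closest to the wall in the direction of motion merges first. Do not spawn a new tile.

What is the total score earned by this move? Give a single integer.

Answer: 68

Derivation:
Slide down:
col 0: [32, 32, 8] -> [0, 64, 8]  score +64 (running 64)
col 1: [32, 16, 0] -> [0, 32, 16]  score +0 (running 64)
col 2: [64, 2, 2] -> [0, 64, 4]  score +4 (running 68)
Board after move:
 0  0  0
64 32 64
 8 16  4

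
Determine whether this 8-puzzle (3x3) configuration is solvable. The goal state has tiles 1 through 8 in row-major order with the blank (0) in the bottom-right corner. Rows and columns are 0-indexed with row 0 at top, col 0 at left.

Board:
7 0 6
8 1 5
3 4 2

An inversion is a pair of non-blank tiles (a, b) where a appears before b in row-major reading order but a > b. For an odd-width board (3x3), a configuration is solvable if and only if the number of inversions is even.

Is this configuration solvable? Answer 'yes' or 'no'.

Inversions (pairs i<j in row-major order where tile[i] > tile[j] > 0): 21
21 is odd, so the puzzle is not solvable.

Answer: no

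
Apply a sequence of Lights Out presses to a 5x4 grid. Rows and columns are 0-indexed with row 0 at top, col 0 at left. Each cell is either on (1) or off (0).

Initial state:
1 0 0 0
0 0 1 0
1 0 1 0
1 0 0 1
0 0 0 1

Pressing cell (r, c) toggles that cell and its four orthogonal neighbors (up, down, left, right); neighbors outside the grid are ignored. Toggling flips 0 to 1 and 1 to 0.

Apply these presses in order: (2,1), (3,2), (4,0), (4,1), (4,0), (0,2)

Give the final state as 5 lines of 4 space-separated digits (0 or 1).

Answer: 1 1 1 1
0 1 0 0
0 1 1 0
1 1 1 0
1 1 0 1

Derivation:
After press 1 at (2,1):
1 0 0 0
0 1 1 0
0 1 0 0
1 1 0 1
0 0 0 1

After press 2 at (3,2):
1 0 0 0
0 1 1 0
0 1 1 0
1 0 1 0
0 0 1 1

After press 3 at (4,0):
1 0 0 0
0 1 1 0
0 1 1 0
0 0 1 0
1 1 1 1

After press 4 at (4,1):
1 0 0 0
0 1 1 0
0 1 1 0
0 1 1 0
0 0 0 1

After press 5 at (4,0):
1 0 0 0
0 1 1 0
0 1 1 0
1 1 1 0
1 1 0 1

After press 6 at (0,2):
1 1 1 1
0 1 0 0
0 1 1 0
1 1 1 0
1 1 0 1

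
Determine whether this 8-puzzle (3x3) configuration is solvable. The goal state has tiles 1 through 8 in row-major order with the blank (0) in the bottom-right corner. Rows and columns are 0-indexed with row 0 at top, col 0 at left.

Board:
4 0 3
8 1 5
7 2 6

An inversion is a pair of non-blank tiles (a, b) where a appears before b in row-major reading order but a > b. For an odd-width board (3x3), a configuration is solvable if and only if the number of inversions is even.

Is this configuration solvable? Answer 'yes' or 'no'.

Inversions (pairs i<j in row-major order where tile[i] > tile[j] > 0): 13
13 is odd, so the puzzle is not solvable.

Answer: no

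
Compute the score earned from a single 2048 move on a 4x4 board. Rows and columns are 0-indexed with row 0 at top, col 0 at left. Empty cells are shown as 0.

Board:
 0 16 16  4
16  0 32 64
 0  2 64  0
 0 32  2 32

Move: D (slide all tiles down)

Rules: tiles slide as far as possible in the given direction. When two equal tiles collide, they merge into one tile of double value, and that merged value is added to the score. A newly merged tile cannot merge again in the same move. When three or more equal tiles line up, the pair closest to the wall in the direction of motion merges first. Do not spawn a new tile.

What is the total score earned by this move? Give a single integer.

Answer: 0

Derivation:
Slide down:
col 0: [0, 16, 0, 0] -> [0, 0, 0, 16]  score +0 (running 0)
col 1: [16, 0, 2, 32] -> [0, 16, 2, 32]  score +0 (running 0)
col 2: [16, 32, 64, 2] -> [16, 32, 64, 2]  score +0 (running 0)
col 3: [4, 64, 0, 32] -> [0, 4, 64, 32]  score +0 (running 0)
Board after move:
 0  0 16  0
 0 16 32  4
 0  2 64 64
16 32  2 32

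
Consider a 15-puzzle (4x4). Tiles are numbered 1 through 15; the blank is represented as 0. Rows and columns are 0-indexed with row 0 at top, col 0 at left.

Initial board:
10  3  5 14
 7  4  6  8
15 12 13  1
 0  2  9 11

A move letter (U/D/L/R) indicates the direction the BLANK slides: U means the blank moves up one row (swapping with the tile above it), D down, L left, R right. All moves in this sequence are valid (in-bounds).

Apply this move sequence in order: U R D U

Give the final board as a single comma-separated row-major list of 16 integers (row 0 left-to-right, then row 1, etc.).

After move 1 (U):
10  3  5 14
 7  4  6  8
 0 12 13  1
15  2  9 11

After move 2 (R):
10  3  5 14
 7  4  6  8
12  0 13  1
15  2  9 11

After move 3 (D):
10  3  5 14
 7  4  6  8
12  2 13  1
15  0  9 11

After move 4 (U):
10  3  5 14
 7  4  6  8
12  0 13  1
15  2  9 11

Answer: 10, 3, 5, 14, 7, 4, 6, 8, 12, 0, 13, 1, 15, 2, 9, 11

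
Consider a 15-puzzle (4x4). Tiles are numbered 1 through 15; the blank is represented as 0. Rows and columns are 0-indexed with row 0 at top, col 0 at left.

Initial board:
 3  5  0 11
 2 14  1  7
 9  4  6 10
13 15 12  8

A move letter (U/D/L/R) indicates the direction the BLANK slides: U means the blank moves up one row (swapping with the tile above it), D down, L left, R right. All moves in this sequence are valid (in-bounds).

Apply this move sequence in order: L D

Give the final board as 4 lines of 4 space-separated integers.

After move 1 (L):
 3  0  5 11
 2 14  1  7
 9  4  6 10
13 15 12  8

After move 2 (D):
 3 14  5 11
 2  0  1  7
 9  4  6 10
13 15 12  8

Answer:  3 14  5 11
 2  0  1  7
 9  4  6 10
13 15 12  8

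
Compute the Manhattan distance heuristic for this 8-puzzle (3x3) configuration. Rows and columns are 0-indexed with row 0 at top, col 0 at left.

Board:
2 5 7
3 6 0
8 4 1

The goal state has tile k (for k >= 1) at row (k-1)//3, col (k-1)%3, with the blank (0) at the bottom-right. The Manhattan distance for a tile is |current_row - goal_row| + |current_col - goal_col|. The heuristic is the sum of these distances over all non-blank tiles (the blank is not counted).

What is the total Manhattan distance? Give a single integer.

Tile 2: at (0,0), goal (0,1), distance |0-0|+|0-1| = 1
Tile 5: at (0,1), goal (1,1), distance |0-1|+|1-1| = 1
Tile 7: at (0,2), goal (2,0), distance |0-2|+|2-0| = 4
Tile 3: at (1,0), goal (0,2), distance |1-0|+|0-2| = 3
Tile 6: at (1,1), goal (1,2), distance |1-1|+|1-2| = 1
Tile 8: at (2,0), goal (2,1), distance |2-2|+|0-1| = 1
Tile 4: at (2,1), goal (1,0), distance |2-1|+|1-0| = 2
Tile 1: at (2,2), goal (0,0), distance |2-0|+|2-0| = 4
Sum: 1 + 1 + 4 + 3 + 1 + 1 + 2 + 4 = 17

Answer: 17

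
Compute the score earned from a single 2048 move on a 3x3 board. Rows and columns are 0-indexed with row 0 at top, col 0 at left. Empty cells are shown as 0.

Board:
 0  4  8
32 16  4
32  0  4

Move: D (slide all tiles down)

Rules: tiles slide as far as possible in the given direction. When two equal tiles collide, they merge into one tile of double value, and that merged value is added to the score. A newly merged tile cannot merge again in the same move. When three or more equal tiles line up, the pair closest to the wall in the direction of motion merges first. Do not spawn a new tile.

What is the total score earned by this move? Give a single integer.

Slide down:
col 0: [0, 32, 32] -> [0, 0, 64]  score +64 (running 64)
col 1: [4, 16, 0] -> [0, 4, 16]  score +0 (running 64)
col 2: [8, 4, 4] -> [0, 8, 8]  score +8 (running 72)
Board after move:
 0  0  0
 0  4  8
64 16  8

Answer: 72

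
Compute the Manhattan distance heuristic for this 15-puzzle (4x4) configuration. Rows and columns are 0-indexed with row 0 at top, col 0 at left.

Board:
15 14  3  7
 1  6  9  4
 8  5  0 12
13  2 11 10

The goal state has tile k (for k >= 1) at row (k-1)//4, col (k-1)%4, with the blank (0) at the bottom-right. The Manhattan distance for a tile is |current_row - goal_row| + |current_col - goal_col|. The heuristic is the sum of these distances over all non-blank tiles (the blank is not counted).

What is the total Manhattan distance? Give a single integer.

Tile 15: (0,0)->(3,2) = 5
Tile 14: (0,1)->(3,1) = 3
Tile 3: (0,2)->(0,2) = 0
Tile 7: (0,3)->(1,2) = 2
Tile 1: (1,0)->(0,0) = 1
Tile 6: (1,1)->(1,1) = 0
Tile 9: (1,2)->(2,0) = 3
Tile 4: (1,3)->(0,3) = 1
Tile 8: (2,0)->(1,3) = 4
Tile 5: (2,1)->(1,0) = 2
Tile 12: (2,3)->(2,3) = 0
Tile 13: (3,0)->(3,0) = 0
Tile 2: (3,1)->(0,1) = 3
Tile 11: (3,2)->(2,2) = 1
Tile 10: (3,3)->(2,1) = 3
Sum: 5 + 3 + 0 + 2 + 1 + 0 + 3 + 1 + 4 + 2 + 0 + 0 + 3 + 1 + 3 = 28

Answer: 28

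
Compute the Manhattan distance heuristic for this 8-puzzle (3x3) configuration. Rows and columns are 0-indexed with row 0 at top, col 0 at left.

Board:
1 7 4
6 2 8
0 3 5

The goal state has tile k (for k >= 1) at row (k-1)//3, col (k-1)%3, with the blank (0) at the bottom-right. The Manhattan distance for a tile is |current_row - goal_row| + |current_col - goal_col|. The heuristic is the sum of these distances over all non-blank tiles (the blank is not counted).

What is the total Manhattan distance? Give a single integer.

Answer: 16

Derivation:
Tile 1: (0,0)->(0,0) = 0
Tile 7: (0,1)->(2,0) = 3
Tile 4: (0,2)->(1,0) = 3
Tile 6: (1,0)->(1,2) = 2
Tile 2: (1,1)->(0,1) = 1
Tile 8: (1,2)->(2,1) = 2
Tile 3: (2,1)->(0,2) = 3
Tile 5: (2,2)->(1,1) = 2
Sum: 0 + 3 + 3 + 2 + 1 + 2 + 3 + 2 = 16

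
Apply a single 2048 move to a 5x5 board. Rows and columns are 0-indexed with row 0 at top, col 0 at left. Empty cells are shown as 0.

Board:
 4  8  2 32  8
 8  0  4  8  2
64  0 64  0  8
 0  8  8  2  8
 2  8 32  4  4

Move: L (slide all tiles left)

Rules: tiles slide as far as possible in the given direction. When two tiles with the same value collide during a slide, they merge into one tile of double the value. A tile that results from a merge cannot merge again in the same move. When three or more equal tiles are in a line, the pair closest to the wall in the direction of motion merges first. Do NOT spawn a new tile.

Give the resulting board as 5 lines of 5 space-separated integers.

Slide left:
row 0: [4, 8, 2, 32, 8] -> [4, 8, 2, 32, 8]
row 1: [8, 0, 4, 8, 2] -> [8, 4, 8, 2, 0]
row 2: [64, 0, 64, 0, 8] -> [128, 8, 0, 0, 0]
row 3: [0, 8, 8, 2, 8] -> [16, 2, 8, 0, 0]
row 4: [2, 8, 32, 4, 4] -> [2, 8, 32, 8, 0]

Answer:   4   8   2  32   8
  8   4   8   2   0
128   8   0   0   0
 16   2   8   0   0
  2   8  32   8   0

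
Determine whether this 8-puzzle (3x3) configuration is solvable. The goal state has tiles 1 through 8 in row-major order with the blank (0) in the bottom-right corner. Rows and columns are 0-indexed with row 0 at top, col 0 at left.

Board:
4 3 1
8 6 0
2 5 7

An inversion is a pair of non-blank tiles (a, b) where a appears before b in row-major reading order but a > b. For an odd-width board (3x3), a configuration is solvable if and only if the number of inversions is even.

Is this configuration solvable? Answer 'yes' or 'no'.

Answer: no

Derivation:
Inversions (pairs i<j in row-major order where tile[i] > tile[j] > 0): 11
11 is odd, so the puzzle is not solvable.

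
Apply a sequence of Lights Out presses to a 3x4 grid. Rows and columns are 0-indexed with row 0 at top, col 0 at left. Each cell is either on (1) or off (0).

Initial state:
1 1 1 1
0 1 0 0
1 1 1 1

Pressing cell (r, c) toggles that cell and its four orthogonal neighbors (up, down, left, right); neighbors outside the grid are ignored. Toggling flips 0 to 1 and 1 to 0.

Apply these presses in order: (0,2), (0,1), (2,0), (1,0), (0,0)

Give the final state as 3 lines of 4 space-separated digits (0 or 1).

After press 1 at (0,2):
1 0 0 0
0 1 1 0
1 1 1 1

After press 2 at (0,1):
0 1 1 0
0 0 1 0
1 1 1 1

After press 3 at (2,0):
0 1 1 0
1 0 1 0
0 0 1 1

After press 4 at (1,0):
1 1 1 0
0 1 1 0
1 0 1 1

After press 5 at (0,0):
0 0 1 0
1 1 1 0
1 0 1 1

Answer: 0 0 1 0
1 1 1 0
1 0 1 1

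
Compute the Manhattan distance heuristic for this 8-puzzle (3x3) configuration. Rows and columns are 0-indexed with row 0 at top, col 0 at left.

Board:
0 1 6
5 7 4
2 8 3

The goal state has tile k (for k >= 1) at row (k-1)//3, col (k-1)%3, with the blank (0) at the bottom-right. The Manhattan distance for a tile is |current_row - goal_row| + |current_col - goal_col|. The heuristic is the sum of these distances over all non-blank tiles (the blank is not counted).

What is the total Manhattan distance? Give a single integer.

Answer: 12

Derivation:
Tile 1: (0,1)->(0,0) = 1
Tile 6: (0,2)->(1,2) = 1
Tile 5: (1,0)->(1,1) = 1
Tile 7: (1,1)->(2,0) = 2
Tile 4: (1,2)->(1,0) = 2
Tile 2: (2,0)->(0,1) = 3
Tile 8: (2,1)->(2,1) = 0
Tile 3: (2,2)->(0,2) = 2
Sum: 1 + 1 + 1 + 2 + 2 + 3 + 0 + 2 = 12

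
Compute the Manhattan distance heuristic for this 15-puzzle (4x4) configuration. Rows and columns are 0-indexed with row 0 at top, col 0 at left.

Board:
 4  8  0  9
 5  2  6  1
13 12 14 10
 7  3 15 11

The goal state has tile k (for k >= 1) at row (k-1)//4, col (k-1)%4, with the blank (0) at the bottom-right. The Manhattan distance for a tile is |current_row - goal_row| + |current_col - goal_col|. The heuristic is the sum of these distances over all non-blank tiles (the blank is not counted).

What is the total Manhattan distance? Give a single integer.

Tile 4: at (0,0), goal (0,3), distance |0-0|+|0-3| = 3
Tile 8: at (0,1), goal (1,3), distance |0-1|+|1-3| = 3
Tile 9: at (0,3), goal (2,0), distance |0-2|+|3-0| = 5
Tile 5: at (1,0), goal (1,0), distance |1-1|+|0-0| = 0
Tile 2: at (1,1), goal (0,1), distance |1-0|+|1-1| = 1
Tile 6: at (1,2), goal (1,1), distance |1-1|+|2-1| = 1
Tile 1: at (1,3), goal (0,0), distance |1-0|+|3-0| = 4
Tile 13: at (2,0), goal (3,0), distance |2-3|+|0-0| = 1
Tile 12: at (2,1), goal (2,3), distance |2-2|+|1-3| = 2
Tile 14: at (2,2), goal (3,1), distance |2-3|+|2-1| = 2
Tile 10: at (2,3), goal (2,1), distance |2-2|+|3-1| = 2
Tile 7: at (3,0), goal (1,2), distance |3-1|+|0-2| = 4
Tile 3: at (3,1), goal (0,2), distance |3-0|+|1-2| = 4
Tile 15: at (3,2), goal (3,2), distance |3-3|+|2-2| = 0
Tile 11: at (3,3), goal (2,2), distance |3-2|+|3-2| = 2
Sum: 3 + 3 + 5 + 0 + 1 + 1 + 4 + 1 + 2 + 2 + 2 + 4 + 4 + 0 + 2 = 34

Answer: 34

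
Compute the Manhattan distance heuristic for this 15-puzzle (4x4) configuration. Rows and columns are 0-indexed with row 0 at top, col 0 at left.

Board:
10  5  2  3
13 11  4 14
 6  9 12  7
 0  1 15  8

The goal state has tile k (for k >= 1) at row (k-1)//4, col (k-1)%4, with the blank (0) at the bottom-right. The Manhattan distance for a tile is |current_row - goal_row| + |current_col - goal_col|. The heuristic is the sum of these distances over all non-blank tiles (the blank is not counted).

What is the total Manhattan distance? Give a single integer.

Tile 10: at (0,0), goal (2,1), distance |0-2|+|0-1| = 3
Tile 5: at (0,1), goal (1,0), distance |0-1|+|1-0| = 2
Tile 2: at (0,2), goal (0,1), distance |0-0|+|2-1| = 1
Tile 3: at (0,3), goal (0,2), distance |0-0|+|3-2| = 1
Tile 13: at (1,0), goal (3,0), distance |1-3|+|0-0| = 2
Tile 11: at (1,1), goal (2,2), distance |1-2|+|1-2| = 2
Tile 4: at (1,2), goal (0,3), distance |1-0|+|2-3| = 2
Tile 14: at (1,3), goal (3,1), distance |1-3|+|3-1| = 4
Tile 6: at (2,0), goal (1,1), distance |2-1|+|0-1| = 2
Tile 9: at (2,1), goal (2,0), distance |2-2|+|1-0| = 1
Tile 12: at (2,2), goal (2,3), distance |2-2|+|2-3| = 1
Tile 7: at (2,3), goal (1,2), distance |2-1|+|3-2| = 2
Tile 1: at (3,1), goal (0,0), distance |3-0|+|1-0| = 4
Tile 15: at (3,2), goal (3,2), distance |3-3|+|2-2| = 0
Tile 8: at (3,3), goal (1,3), distance |3-1|+|3-3| = 2
Sum: 3 + 2 + 1 + 1 + 2 + 2 + 2 + 4 + 2 + 1 + 1 + 2 + 4 + 0 + 2 = 29

Answer: 29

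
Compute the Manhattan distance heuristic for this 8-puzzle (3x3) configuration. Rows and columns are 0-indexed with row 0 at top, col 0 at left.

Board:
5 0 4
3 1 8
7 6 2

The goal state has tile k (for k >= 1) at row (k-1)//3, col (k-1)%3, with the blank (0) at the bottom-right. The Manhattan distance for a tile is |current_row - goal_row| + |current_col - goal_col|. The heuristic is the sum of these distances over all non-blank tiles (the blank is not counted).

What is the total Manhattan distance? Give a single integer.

Answer: 17

Derivation:
Tile 5: (0,0)->(1,1) = 2
Tile 4: (0,2)->(1,0) = 3
Tile 3: (1,0)->(0,2) = 3
Tile 1: (1,1)->(0,0) = 2
Tile 8: (1,2)->(2,1) = 2
Tile 7: (2,0)->(2,0) = 0
Tile 6: (2,1)->(1,2) = 2
Tile 2: (2,2)->(0,1) = 3
Sum: 2 + 3 + 3 + 2 + 2 + 0 + 2 + 3 = 17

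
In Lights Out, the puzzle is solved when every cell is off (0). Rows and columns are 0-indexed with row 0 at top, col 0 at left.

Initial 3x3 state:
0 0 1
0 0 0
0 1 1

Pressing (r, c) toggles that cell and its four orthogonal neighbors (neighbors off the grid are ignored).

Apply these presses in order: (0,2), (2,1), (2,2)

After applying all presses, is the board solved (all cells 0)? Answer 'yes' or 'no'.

After press 1 at (0,2):
0 1 0
0 0 1
0 1 1

After press 2 at (2,1):
0 1 0
0 1 1
1 0 0

After press 3 at (2,2):
0 1 0
0 1 0
1 1 1

Lights still on: 5

Answer: no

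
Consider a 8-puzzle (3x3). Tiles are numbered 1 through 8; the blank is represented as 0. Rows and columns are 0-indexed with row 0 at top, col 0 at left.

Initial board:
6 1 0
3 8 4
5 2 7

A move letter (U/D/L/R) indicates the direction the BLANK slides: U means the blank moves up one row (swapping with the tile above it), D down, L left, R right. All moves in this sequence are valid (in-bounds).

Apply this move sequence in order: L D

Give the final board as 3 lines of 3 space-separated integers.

Answer: 6 8 1
3 0 4
5 2 7

Derivation:
After move 1 (L):
6 0 1
3 8 4
5 2 7

After move 2 (D):
6 8 1
3 0 4
5 2 7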